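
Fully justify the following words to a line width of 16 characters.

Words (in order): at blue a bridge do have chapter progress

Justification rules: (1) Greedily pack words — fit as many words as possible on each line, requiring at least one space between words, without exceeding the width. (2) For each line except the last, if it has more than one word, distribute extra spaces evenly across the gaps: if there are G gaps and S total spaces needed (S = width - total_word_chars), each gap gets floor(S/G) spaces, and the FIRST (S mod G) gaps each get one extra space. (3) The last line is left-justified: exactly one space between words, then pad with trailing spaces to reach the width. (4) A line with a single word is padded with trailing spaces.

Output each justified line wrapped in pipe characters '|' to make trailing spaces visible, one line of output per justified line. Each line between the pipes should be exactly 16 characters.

Answer: |at blue a bridge|
|do  have chapter|
|progress        |

Derivation:
Line 1: ['at', 'blue', 'a', 'bridge'] (min_width=16, slack=0)
Line 2: ['do', 'have', 'chapter'] (min_width=15, slack=1)
Line 3: ['progress'] (min_width=8, slack=8)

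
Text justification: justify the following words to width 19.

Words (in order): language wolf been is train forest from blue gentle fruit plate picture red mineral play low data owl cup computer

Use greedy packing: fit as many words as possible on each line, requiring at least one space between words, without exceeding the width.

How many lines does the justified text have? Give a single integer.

Line 1: ['language', 'wolf', 'been'] (min_width=18, slack=1)
Line 2: ['is', 'train', 'forest'] (min_width=15, slack=4)
Line 3: ['from', 'blue', 'gentle'] (min_width=16, slack=3)
Line 4: ['fruit', 'plate', 'picture'] (min_width=19, slack=0)
Line 5: ['red', 'mineral', 'play'] (min_width=16, slack=3)
Line 6: ['low', 'data', 'owl', 'cup'] (min_width=16, slack=3)
Line 7: ['computer'] (min_width=8, slack=11)
Total lines: 7

Answer: 7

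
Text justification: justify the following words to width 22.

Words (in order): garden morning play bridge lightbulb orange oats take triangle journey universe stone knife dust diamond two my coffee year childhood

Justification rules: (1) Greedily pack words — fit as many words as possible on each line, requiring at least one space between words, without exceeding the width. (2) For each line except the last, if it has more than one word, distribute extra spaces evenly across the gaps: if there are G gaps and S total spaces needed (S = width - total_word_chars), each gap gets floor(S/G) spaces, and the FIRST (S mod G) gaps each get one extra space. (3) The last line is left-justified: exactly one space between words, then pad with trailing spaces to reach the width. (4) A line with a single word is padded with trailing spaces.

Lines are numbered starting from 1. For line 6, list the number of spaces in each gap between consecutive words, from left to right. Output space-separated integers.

Line 1: ['garden', 'morning', 'play'] (min_width=19, slack=3)
Line 2: ['bridge', 'lightbulb'] (min_width=16, slack=6)
Line 3: ['orange', 'oats', 'take'] (min_width=16, slack=6)
Line 4: ['triangle', 'journey'] (min_width=16, slack=6)
Line 5: ['universe', 'stone', 'knife'] (min_width=20, slack=2)
Line 6: ['dust', 'diamond', 'two', 'my'] (min_width=19, slack=3)
Line 7: ['coffee', 'year', 'childhood'] (min_width=21, slack=1)

Answer: 2 2 2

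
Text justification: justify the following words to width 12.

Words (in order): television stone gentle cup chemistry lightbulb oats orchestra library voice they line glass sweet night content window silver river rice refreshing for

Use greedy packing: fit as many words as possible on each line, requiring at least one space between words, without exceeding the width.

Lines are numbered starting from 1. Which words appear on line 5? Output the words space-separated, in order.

Line 1: ['television'] (min_width=10, slack=2)
Line 2: ['stone', 'gentle'] (min_width=12, slack=0)
Line 3: ['cup'] (min_width=3, slack=9)
Line 4: ['chemistry'] (min_width=9, slack=3)
Line 5: ['lightbulb'] (min_width=9, slack=3)
Line 6: ['oats'] (min_width=4, slack=8)
Line 7: ['orchestra'] (min_width=9, slack=3)
Line 8: ['library'] (min_width=7, slack=5)
Line 9: ['voice', 'they'] (min_width=10, slack=2)
Line 10: ['line', 'glass'] (min_width=10, slack=2)
Line 11: ['sweet', 'night'] (min_width=11, slack=1)
Line 12: ['content'] (min_width=7, slack=5)
Line 13: ['window'] (min_width=6, slack=6)
Line 14: ['silver', 'river'] (min_width=12, slack=0)
Line 15: ['rice'] (min_width=4, slack=8)
Line 16: ['refreshing'] (min_width=10, slack=2)
Line 17: ['for'] (min_width=3, slack=9)

Answer: lightbulb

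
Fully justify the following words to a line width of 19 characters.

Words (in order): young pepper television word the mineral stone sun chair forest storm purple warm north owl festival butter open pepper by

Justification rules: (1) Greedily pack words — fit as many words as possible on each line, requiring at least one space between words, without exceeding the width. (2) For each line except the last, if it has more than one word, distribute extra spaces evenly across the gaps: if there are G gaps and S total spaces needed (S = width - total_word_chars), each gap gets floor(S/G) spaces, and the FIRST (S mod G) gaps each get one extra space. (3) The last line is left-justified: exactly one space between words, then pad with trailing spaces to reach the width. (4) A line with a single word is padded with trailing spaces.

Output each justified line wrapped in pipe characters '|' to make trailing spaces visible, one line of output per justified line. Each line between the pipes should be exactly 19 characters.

Answer: |young        pepper|
|television word the|
|mineral  stone  sun|
|chair  forest storm|
|purple  warm  north|
|owl festival butter|
|open pepper by     |

Derivation:
Line 1: ['young', 'pepper'] (min_width=12, slack=7)
Line 2: ['television', 'word', 'the'] (min_width=19, slack=0)
Line 3: ['mineral', 'stone', 'sun'] (min_width=17, slack=2)
Line 4: ['chair', 'forest', 'storm'] (min_width=18, slack=1)
Line 5: ['purple', 'warm', 'north'] (min_width=17, slack=2)
Line 6: ['owl', 'festival', 'butter'] (min_width=19, slack=0)
Line 7: ['open', 'pepper', 'by'] (min_width=14, slack=5)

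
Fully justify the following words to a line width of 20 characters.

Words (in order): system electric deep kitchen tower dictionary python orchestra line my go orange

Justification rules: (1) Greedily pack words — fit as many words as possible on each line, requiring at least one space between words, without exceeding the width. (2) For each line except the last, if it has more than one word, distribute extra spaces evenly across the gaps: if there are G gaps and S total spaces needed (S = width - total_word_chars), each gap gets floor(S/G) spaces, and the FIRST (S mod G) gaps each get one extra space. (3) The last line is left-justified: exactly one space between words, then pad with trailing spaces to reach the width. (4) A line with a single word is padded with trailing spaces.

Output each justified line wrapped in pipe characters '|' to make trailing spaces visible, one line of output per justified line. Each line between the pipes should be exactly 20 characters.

Line 1: ['system', 'electric', 'deep'] (min_width=20, slack=0)
Line 2: ['kitchen', 'tower'] (min_width=13, slack=7)
Line 3: ['dictionary', 'python'] (min_width=17, slack=3)
Line 4: ['orchestra', 'line', 'my', 'go'] (min_width=20, slack=0)
Line 5: ['orange'] (min_width=6, slack=14)

Answer: |system electric deep|
|kitchen        tower|
|dictionary    python|
|orchestra line my go|
|orange              |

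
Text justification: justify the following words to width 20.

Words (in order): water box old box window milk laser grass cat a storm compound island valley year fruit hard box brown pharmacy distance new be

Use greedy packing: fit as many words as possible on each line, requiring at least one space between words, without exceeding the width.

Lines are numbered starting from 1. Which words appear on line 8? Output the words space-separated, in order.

Answer: new be

Derivation:
Line 1: ['water', 'box', 'old', 'box'] (min_width=17, slack=3)
Line 2: ['window', 'milk', 'laser'] (min_width=17, slack=3)
Line 3: ['grass', 'cat', 'a', 'storm'] (min_width=17, slack=3)
Line 4: ['compound', 'island'] (min_width=15, slack=5)
Line 5: ['valley', 'year', 'fruit'] (min_width=17, slack=3)
Line 6: ['hard', 'box', 'brown'] (min_width=14, slack=6)
Line 7: ['pharmacy', 'distance'] (min_width=17, slack=3)
Line 8: ['new', 'be'] (min_width=6, slack=14)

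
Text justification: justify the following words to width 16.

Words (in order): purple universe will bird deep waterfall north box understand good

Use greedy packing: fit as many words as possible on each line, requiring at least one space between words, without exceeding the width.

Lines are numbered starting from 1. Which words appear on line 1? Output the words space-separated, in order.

Line 1: ['purple', 'universe'] (min_width=15, slack=1)
Line 2: ['will', 'bird', 'deep'] (min_width=14, slack=2)
Line 3: ['waterfall', 'north'] (min_width=15, slack=1)
Line 4: ['box', 'understand'] (min_width=14, slack=2)
Line 5: ['good'] (min_width=4, slack=12)

Answer: purple universe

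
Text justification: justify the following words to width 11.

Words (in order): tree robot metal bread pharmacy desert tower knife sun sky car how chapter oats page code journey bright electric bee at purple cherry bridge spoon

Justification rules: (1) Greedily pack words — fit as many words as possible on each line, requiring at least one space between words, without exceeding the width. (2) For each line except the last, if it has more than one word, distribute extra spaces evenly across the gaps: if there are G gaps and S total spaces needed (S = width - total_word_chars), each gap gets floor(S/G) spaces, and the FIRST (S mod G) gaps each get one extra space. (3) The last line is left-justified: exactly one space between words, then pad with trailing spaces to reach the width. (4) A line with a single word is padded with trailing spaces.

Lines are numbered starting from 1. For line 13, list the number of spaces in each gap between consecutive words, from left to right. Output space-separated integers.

Line 1: ['tree', 'robot'] (min_width=10, slack=1)
Line 2: ['metal', 'bread'] (min_width=11, slack=0)
Line 3: ['pharmacy'] (min_width=8, slack=3)
Line 4: ['desert'] (min_width=6, slack=5)
Line 5: ['tower', 'knife'] (min_width=11, slack=0)
Line 6: ['sun', 'sky', 'car'] (min_width=11, slack=0)
Line 7: ['how', 'chapter'] (min_width=11, slack=0)
Line 8: ['oats', 'page'] (min_width=9, slack=2)
Line 9: ['code'] (min_width=4, slack=7)
Line 10: ['journey'] (min_width=7, slack=4)
Line 11: ['bright'] (min_width=6, slack=5)
Line 12: ['electric'] (min_width=8, slack=3)
Line 13: ['bee', 'at'] (min_width=6, slack=5)
Line 14: ['purple'] (min_width=6, slack=5)
Line 15: ['cherry'] (min_width=6, slack=5)
Line 16: ['bridge'] (min_width=6, slack=5)
Line 17: ['spoon'] (min_width=5, slack=6)

Answer: 6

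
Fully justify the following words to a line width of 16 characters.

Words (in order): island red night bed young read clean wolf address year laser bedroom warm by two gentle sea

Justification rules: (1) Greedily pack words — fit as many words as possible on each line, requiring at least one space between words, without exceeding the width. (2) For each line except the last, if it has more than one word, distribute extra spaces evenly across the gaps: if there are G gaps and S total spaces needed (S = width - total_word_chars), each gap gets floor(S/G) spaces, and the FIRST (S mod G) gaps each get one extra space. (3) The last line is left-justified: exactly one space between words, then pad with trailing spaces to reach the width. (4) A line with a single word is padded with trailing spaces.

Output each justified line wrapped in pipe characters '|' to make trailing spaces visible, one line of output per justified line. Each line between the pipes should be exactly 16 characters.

Answer: |island red night|
|bed  young  read|
|clean       wolf|
|address     year|
|laser    bedroom|
|warm    by   two|
|gentle sea      |

Derivation:
Line 1: ['island', 'red', 'night'] (min_width=16, slack=0)
Line 2: ['bed', 'young', 'read'] (min_width=14, slack=2)
Line 3: ['clean', 'wolf'] (min_width=10, slack=6)
Line 4: ['address', 'year'] (min_width=12, slack=4)
Line 5: ['laser', 'bedroom'] (min_width=13, slack=3)
Line 6: ['warm', 'by', 'two'] (min_width=11, slack=5)
Line 7: ['gentle', 'sea'] (min_width=10, slack=6)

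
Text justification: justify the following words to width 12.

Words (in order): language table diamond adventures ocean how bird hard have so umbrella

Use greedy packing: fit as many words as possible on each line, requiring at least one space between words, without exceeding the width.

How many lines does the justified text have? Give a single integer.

Answer: 8

Derivation:
Line 1: ['language'] (min_width=8, slack=4)
Line 2: ['table'] (min_width=5, slack=7)
Line 3: ['diamond'] (min_width=7, slack=5)
Line 4: ['adventures'] (min_width=10, slack=2)
Line 5: ['ocean', 'how'] (min_width=9, slack=3)
Line 6: ['bird', 'hard'] (min_width=9, slack=3)
Line 7: ['have', 'so'] (min_width=7, slack=5)
Line 8: ['umbrella'] (min_width=8, slack=4)
Total lines: 8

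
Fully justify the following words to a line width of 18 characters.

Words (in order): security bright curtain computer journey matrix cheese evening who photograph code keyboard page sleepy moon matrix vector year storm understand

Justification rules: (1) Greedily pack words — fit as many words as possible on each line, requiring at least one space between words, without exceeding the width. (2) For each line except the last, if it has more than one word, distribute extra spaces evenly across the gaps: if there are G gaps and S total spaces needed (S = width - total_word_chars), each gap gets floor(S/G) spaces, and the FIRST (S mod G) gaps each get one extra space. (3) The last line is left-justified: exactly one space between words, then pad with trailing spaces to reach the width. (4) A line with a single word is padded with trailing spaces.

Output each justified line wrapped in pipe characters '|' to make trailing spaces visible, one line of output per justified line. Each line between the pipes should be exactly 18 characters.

Answer: |security    bright|
|curtain   computer|
|journey     matrix|
|cheese evening who|
|photograph    code|
|keyboard      page|
|sleepy moon matrix|
|vector  year storm|
|understand        |

Derivation:
Line 1: ['security', 'bright'] (min_width=15, slack=3)
Line 2: ['curtain', 'computer'] (min_width=16, slack=2)
Line 3: ['journey', 'matrix'] (min_width=14, slack=4)
Line 4: ['cheese', 'evening', 'who'] (min_width=18, slack=0)
Line 5: ['photograph', 'code'] (min_width=15, slack=3)
Line 6: ['keyboard', 'page'] (min_width=13, slack=5)
Line 7: ['sleepy', 'moon', 'matrix'] (min_width=18, slack=0)
Line 8: ['vector', 'year', 'storm'] (min_width=17, slack=1)
Line 9: ['understand'] (min_width=10, slack=8)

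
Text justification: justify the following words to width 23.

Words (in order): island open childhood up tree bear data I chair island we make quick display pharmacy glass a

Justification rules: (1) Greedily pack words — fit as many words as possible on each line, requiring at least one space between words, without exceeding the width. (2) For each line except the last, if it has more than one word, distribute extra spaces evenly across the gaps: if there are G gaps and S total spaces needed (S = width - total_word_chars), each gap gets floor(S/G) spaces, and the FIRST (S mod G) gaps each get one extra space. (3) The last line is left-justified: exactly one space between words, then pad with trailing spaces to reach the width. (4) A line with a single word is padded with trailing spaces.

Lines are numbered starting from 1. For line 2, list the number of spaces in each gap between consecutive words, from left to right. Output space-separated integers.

Answer: 2 2 2 2

Derivation:
Line 1: ['island', 'open', 'childhood'] (min_width=21, slack=2)
Line 2: ['up', 'tree', 'bear', 'data', 'I'] (min_width=19, slack=4)
Line 3: ['chair', 'island', 'we', 'make'] (min_width=20, slack=3)
Line 4: ['quick', 'display', 'pharmacy'] (min_width=22, slack=1)
Line 5: ['glass', 'a'] (min_width=7, slack=16)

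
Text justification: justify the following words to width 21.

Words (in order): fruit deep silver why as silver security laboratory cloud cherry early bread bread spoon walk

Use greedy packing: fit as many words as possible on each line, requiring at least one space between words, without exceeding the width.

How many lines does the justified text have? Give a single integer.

Line 1: ['fruit', 'deep', 'silver', 'why'] (min_width=21, slack=0)
Line 2: ['as', 'silver', 'security'] (min_width=18, slack=3)
Line 3: ['laboratory', 'cloud'] (min_width=16, slack=5)
Line 4: ['cherry', 'early', 'bread'] (min_width=18, slack=3)
Line 5: ['bread', 'spoon', 'walk'] (min_width=16, slack=5)
Total lines: 5

Answer: 5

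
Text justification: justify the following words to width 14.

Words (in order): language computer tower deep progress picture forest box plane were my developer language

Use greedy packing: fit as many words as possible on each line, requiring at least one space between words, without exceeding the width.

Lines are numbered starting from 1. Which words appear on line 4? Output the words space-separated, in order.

Line 1: ['language'] (min_width=8, slack=6)
Line 2: ['computer', 'tower'] (min_width=14, slack=0)
Line 3: ['deep', 'progress'] (min_width=13, slack=1)
Line 4: ['picture', 'forest'] (min_width=14, slack=0)
Line 5: ['box', 'plane', 'were'] (min_width=14, slack=0)
Line 6: ['my', 'developer'] (min_width=12, slack=2)
Line 7: ['language'] (min_width=8, slack=6)

Answer: picture forest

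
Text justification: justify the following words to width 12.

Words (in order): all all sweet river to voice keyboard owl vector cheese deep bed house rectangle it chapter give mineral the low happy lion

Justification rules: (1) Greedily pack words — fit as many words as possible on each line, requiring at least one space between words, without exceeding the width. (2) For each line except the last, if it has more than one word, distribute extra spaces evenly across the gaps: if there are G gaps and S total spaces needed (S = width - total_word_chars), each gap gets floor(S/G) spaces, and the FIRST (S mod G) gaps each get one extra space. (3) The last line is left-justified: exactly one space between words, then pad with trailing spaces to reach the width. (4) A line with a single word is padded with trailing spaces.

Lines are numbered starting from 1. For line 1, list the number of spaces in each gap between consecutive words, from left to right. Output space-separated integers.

Answer: 6

Derivation:
Line 1: ['all', 'all'] (min_width=7, slack=5)
Line 2: ['sweet', 'river'] (min_width=11, slack=1)
Line 3: ['to', 'voice'] (min_width=8, slack=4)
Line 4: ['keyboard', 'owl'] (min_width=12, slack=0)
Line 5: ['vector'] (min_width=6, slack=6)
Line 6: ['cheese', 'deep'] (min_width=11, slack=1)
Line 7: ['bed', 'house'] (min_width=9, slack=3)
Line 8: ['rectangle', 'it'] (min_width=12, slack=0)
Line 9: ['chapter', 'give'] (min_width=12, slack=0)
Line 10: ['mineral', 'the'] (min_width=11, slack=1)
Line 11: ['low', 'happy'] (min_width=9, slack=3)
Line 12: ['lion'] (min_width=4, slack=8)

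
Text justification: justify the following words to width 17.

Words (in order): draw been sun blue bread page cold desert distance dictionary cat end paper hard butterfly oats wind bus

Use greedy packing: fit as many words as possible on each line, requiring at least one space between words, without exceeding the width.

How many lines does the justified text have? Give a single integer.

Line 1: ['draw', 'been', 'sun'] (min_width=13, slack=4)
Line 2: ['blue', 'bread', 'page'] (min_width=15, slack=2)
Line 3: ['cold', 'desert'] (min_width=11, slack=6)
Line 4: ['distance'] (min_width=8, slack=9)
Line 5: ['dictionary', 'cat'] (min_width=14, slack=3)
Line 6: ['end', 'paper', 'hard'] (min_width=14, slack=3)
Line 7: ['butterfly', 'oats'] (min_width=14, slack=3)
Line 8: ['wind', 'bus'] (min_width=8, slack=9)
Total lines: 8

Answer: 8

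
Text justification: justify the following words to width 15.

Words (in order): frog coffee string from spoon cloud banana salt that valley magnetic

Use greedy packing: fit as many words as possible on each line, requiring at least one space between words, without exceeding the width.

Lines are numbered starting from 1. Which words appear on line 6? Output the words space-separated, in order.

Line 1: ['frog', 'coffee'] (min_width=11, slack=4)
Line 2: ['string', 'from'] (min_width=11, slack=4)
Line 3: ['spoon', 'cloud'] (min_width=11, slack=4)
Line 4: ['banana', 'salt'] (min_width=11, slack=4)
Line 5: ['that', 'valley'] (min_width=11, slack=4)
Line 6: ['magnetic'] (min_width=8, slack=7)

Answer: magnetic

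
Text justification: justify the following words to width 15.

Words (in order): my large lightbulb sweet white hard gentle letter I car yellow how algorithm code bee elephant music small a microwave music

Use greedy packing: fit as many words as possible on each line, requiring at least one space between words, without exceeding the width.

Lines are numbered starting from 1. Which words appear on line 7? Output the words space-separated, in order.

Answer: bee elephant

Derivation:
Line 1: ['my', 'large'] (min_width=8, slack=7)
Line 2: ['lightbulb', 'sweet'] (min_width=15, slack=0)
Line 3: ['white', 'hard'] (min_width=10, slack=5)
Line 4: ['gentle', 'letter', 'I'] (min_width=15, slack=0)
Line 5: ['car', 'yellow', 'how'] (min_width=14, slack=1)
Line 6: ['algorithm', 'code'] (min_width=14, slack=1)
Line 7: ['bee', 'elephant'] (min_width=12, slack=3)
Line 8: ['music', 'small', 'a'] (min_width=13, slack=2)
Line 9: ['microwave', 'music'] (min_width=15, slack=0)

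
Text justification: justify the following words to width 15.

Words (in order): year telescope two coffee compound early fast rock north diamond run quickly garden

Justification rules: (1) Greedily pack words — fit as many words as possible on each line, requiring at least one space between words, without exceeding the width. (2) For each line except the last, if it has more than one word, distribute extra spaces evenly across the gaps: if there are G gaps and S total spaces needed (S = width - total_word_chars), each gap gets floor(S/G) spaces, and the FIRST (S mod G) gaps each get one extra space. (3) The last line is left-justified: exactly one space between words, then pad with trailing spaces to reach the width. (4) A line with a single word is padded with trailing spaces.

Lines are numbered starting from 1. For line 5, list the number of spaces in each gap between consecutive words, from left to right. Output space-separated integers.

Line 1: ['year', 'telescope'] (min_width=14, slack=1)
Line 2: ['two', 'coffee'] (min_width=10, slack=5)
Line 3: ['compound', 'early'] (min_width=14, slack=1)
Line 4: ['fast', 'rock', 'north'] (min_width=15, slack=0)
Line 5: ['diamond', 'run'] (min_width=11, slack=4)
Line 6: ['quickly', 'garden'] (min_width=14, slack=1)

Answer: 5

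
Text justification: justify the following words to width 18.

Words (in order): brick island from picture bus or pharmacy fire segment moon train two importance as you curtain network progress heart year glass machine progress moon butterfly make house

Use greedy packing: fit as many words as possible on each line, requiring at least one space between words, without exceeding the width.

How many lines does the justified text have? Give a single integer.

Line 1: ['brick', 'island', 'from'] (min_width=17, slack=1)
Line 2: ['picture', 'bus', 'or'] (min_width=14, slack=4)
Line 3: ['pharmacy', 'fire'] (min_width=13, slack=5)
Line 4: ['segment', 'moon', 'train'] (min_width=18, slack=0)
Line 5: ['two', 'importance', 'as'] (min_width=17, slack=1)
Line 6: ['you', 'curtain'] (min_width=11, slack=7)
Line 7: ['network', 'progress'] (min_width=16, slack=2)
Line 8: ['heart', 'year', 'glass'] (min_width=16, slack=2)
Line 9: ['machine', 'progress'] (min_width=16, slack=2)
Line 10: ['moon', 'butterfly'] (min_width=14, slack=4)
Line 11: ['make', 'house'] (min_width=10, slack=8)
Total lines: 11

Answer: 11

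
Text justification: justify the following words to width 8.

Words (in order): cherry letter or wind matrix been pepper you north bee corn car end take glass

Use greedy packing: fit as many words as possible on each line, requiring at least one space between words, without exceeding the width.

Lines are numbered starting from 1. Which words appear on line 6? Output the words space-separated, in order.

Line 1: ['cherry'] (min_width=6, slack=2)
Line 2: ['letter'] (min_width=6, slack=2)
Line 3: ['or', 'wind'] (min_width=7, slack=1)
Line 4: ['matrix'] (min_width=6, slack=2)
Line 5: ['been'] (min_width=4, slack=4)
Line 6: ['pepper'] (min_width=6, slack=2)
Line 7: ['you'] (min_width=3, slack=5)
Line 8: ['north'] (min_width=5, slack=3)
Line 9: ['bee', 'corn'] (min_width=8, slack=0)
Line 10: ['car', 'end'] (min_width=7, slack=1)
Line 11: ['take'] (min_width=4, slack=4)
Line 12: ['glass'] (min_width=5, slack=3)

Answer: pepper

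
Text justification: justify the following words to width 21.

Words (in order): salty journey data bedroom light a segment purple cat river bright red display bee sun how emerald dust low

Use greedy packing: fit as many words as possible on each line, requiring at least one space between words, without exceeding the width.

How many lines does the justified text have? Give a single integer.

Line 1: ['salty', 'journey', 'data'] (min_width=18, slack=3)
Line 2: ['bedroom', 'light', 'a'] (min_width=15, slack=6)
Line 3: ['segment', 'purple', 'cat'] (min_width=18, slack=3)
Line 4: ['river', 'bright', 'red'] (min_width=16, slack=5)
Line 5: ['display', 'bee', 'sun', 'how'] (min_width=19, slack=2)
Line 6: ['emerald', 'dust', 'low'] (min_width=16, slack=5)
Total lines: 6

Answer: 6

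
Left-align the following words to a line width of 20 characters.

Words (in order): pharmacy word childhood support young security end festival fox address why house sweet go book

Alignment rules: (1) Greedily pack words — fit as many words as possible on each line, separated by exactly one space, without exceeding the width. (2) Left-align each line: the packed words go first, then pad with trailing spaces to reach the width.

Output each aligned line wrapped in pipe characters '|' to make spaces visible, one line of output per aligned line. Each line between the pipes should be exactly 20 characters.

Answer: |pharmacy word       |
|childhood support   |
|young security end  |
|festival fox address|
|why house sweet go  |
|book                |

Derivation:
Line 1: ['pharmacy', 'word'] (min_width=13, slack=7)
Line 2: ['childhood', 'support'] (min_width=17, slack=3)
Line 3: ['young', 'security', 'end'] (min_width=18, slack=2)
Line 4: ['festival', 'fox', 'address'] (min_width=20, slack=0)
Line 5: ['why', 'house', 'sweet', 'go'] (min_width=18, slack=2)
Line 6: ['book'] (min_width=4, slack=16)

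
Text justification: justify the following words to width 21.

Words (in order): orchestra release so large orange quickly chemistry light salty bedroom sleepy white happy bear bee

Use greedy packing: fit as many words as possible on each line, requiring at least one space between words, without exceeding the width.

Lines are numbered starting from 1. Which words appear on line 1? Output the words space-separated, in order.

Answer: orchestra release so

Derivation:
Line 1: ['orchestra', 'release', 'so'] (min_width=20, slack=1)
Line 2: ['large', 'orange', 'quickly'] (min_width=20, slack=1)
Line 3: ['chemistry', 'light', 'salty'] (min_width=21, slack=0)
Line 4: ['bedroom', 'sleepy', 'white'] (min_width=20, slack=1)
Line 5: ['happy', 'bear', 'bee'] (min_width=14, slack=7)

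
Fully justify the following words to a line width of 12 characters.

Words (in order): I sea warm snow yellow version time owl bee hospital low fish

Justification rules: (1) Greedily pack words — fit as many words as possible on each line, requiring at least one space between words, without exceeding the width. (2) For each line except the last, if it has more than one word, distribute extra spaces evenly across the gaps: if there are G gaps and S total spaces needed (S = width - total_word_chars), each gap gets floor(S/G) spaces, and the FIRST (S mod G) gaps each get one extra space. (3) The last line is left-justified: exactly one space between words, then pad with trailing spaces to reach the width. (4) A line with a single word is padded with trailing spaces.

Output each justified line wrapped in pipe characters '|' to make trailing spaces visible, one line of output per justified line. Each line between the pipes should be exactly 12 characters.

Line 1: ['I', 'sea', 'warm'] (min_width=10, slack=2)
Line 2: ['snow', 'yellow'] (min_width=11, slack=1)
Line 3: ['version', 'time'] (min_width=12, slack=0)
Line 4: ['owl', 'bee'] (min_width=7, slack=5)
Line 5: ['hospital', 'low'] (min_width=12, slack=0)
Line 6: ['fish'] (min_width=4, slack=8)

Answer: |I  sea  warm|
|snow  yellow|
|version time|
|owl      bee|
|hospital low|
|fish        |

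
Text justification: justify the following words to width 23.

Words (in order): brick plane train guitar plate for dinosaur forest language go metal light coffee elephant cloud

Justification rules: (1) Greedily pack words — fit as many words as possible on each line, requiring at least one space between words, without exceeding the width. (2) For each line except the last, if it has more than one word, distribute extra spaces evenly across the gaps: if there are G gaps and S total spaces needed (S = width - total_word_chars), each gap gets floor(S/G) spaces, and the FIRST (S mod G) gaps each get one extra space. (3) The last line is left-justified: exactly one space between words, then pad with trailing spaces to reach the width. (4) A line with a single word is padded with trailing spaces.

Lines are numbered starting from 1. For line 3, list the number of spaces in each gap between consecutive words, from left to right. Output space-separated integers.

Line 1: ['brick', 'plane', 'train'] (min_width=17, slack=6)
Line 2: ['guitar', 'plate', 'for'] (min_width=16, slack=7)
Line 3: ['dinosaur', 'forest'] (min_width=15, slack=8)
Line 4: ['language', 'go', 'metal', 'light'] (min_width=23, slack=0)
Line 5: ['coffee', 'elephant', 'cloud'] (min_width=21, slack=2)

Answer: 9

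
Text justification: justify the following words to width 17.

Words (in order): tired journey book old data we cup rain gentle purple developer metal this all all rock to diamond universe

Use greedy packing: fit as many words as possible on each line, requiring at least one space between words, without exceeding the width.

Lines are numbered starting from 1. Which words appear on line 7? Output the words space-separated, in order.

Line 1: ['tired', 'journey'] (min_width=13, slack=4)
Line 2: ['book', 'old', 'data', 'we'] (min_width=16, slack=1)
Line 3: ['cup', 'rain', 'gentle'] (min_width=15, slack=2)
Line 4: ['purple', 'developer'] (min_width=16, slack=1)
Line 5: ['metal', 'this', 'all'] (min_width=14, slack=3)
Line 6: ['all', 'rock', 'to'] (min_width=11, slack=6)
Line 7: ['diamond', 'universe'] (min_width=16, slack=1)

Answer: diamond universe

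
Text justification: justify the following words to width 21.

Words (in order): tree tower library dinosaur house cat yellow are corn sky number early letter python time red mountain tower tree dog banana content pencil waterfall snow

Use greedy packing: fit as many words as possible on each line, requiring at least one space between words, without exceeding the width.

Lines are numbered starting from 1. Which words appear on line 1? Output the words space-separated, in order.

Answer: tree tower library

Derivation:
Line 1: ['tree', 'tower', 'library'] (min_width=18, slack=3)
Line 2: ['dinosaur', 'house', 'cat'] (min_width=18, slack=3)
Line 3: ['yellow', 'are', 'corn', 'sky'] (min_width=19, slack=2)
Line 4: ['number', 'early', 'letter'] (min_width=19, slack=2)
Line 5: ['python', 'time', 'red'] (min_width=15, slack=6)
Line 6: ['mountain', 'tower', 'tree'] (min_width=19, slack=2)
Line 7: ['dog', 'banana', 'content'] (min_width=18, slack=3)
Line 8: ['pencil', 'waterfall', 'snow'] (min_width=21, slack=0)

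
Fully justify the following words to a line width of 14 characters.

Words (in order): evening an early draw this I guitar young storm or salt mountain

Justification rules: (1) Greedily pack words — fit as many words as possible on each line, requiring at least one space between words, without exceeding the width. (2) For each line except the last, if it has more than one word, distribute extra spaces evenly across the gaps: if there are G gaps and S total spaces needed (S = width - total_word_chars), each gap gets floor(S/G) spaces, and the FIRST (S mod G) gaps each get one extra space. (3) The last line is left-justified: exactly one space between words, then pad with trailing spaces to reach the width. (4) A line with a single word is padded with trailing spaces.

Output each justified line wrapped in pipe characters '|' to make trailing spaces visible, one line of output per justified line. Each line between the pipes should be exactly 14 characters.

Line 1: ['evening', 'an'] (min_width=10, slack=4)
Line 2: ['early', 'draw'] (min_width=10, slack=4)
Line 3: ['this', 'I', 'guitar'] (min_width=13, slack=1)
Line 4: ['young', 'storm', 'or'] (min_width=14, slack=0)
Line 5: ['salt', 'mountain'] (min_width=13, slack=1)

Answer: |evening     an|
|early     draw|
|this  I guitar|
|young storm or|
|salt mountain |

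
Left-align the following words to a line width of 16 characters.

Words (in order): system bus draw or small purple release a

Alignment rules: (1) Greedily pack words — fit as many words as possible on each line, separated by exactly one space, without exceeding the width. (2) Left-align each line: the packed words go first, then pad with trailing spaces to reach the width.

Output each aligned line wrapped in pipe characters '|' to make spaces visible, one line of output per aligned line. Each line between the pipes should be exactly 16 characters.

Line 1: ['system', 'bus', 'draw'] (min_width=15, slack=1)
Line 2: ['or', 'small', 'purple'] (min_width=15, slack=1)
Line 3: ['release', 'a'] (min_width=9, slack=7)

Answer: |system bus draw |
|or small purple |
|release a       |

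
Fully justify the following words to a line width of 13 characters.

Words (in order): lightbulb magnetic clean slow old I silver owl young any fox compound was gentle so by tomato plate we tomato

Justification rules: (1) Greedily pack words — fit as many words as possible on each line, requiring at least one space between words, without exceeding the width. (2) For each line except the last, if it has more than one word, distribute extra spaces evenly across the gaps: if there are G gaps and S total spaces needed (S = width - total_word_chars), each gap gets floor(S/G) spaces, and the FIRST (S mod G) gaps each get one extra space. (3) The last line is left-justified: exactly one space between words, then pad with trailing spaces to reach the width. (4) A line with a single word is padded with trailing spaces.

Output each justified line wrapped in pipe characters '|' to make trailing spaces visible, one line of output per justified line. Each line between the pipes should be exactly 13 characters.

Answer: |lightbulb    |
|magnetic     |
|clean    slow|
|old  I silver|
|owl young any|
|fox  compound|
|was gentle so|
|by     tomato|
|plate      we|
|tomato       |

Derivation:
Line 1: ['lightbulb'] (min_width=9, slack=4)
Line 2: ['magnetic'] (min_width=8, slack=5)
Line 3: ['clean', 'slow'] (min_width=10, slack=3)
Line 4: ['old', 'I', 'silver'] (min_width=12, slack=1)
Line 5: ['owl', 'young', 'any'] (min_width=13, slack=0)
Line 6: ['fox', 'compound'] (min_width=12, slack=1)
Line 7: ['was', 'gentle', 'so'] (min_width=13, slack=0)
Line 8: ['by', 'tomato'] (min_width=9, slack=4)
Line 9: ['plate', 'we'] (min_width=8, slack=5)
Line 10: ['tomato'] (min_width=6, slack=7)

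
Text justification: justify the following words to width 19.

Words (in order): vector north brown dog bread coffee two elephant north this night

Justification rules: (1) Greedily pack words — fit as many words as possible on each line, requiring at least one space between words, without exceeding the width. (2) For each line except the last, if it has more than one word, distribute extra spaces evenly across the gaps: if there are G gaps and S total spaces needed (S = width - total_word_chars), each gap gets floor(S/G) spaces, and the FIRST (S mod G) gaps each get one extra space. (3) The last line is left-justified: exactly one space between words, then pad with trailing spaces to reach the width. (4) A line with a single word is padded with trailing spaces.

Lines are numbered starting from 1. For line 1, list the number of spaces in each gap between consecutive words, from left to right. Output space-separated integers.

Answer: 2 1

Derivation:
Line 1: ['vector', 'north', 'brown'] (min_width=18, slack=1)
Line 2: ['dog', 'bread', 'coffee'] (min_width=16, slack=3)
Line 3: ['two', 'elephant', 'north'] (min_width=18, slack=1)
Line 4: ['this', 'night'] (min_width=10, slack=9)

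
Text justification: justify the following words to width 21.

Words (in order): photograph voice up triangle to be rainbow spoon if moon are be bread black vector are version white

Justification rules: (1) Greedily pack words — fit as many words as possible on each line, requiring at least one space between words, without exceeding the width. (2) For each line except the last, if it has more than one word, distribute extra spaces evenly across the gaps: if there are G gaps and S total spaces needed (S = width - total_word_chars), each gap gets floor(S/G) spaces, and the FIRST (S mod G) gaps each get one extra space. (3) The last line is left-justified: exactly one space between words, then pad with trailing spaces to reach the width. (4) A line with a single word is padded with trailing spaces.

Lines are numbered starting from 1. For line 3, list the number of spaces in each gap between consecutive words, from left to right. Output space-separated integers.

Line 1: ['photograph', 'voice', 'up'] (min_width=19, slack=2)
Line 2: ['triangle', 'to', 'be'] (min_width=14, slack=7)
Line 3: ['rainbow', 'spoon', 'if', 'moon'] (min_width=21, slack=0)
Line 4: ['are', 'be', 'bread', 'black'] (min_width=18, slack=3)
Line 5: ['vector', 'are', 'version'] (min_width=18, slack=3)
Line 6: ['white'] (min_width=5, slack=16)

Answer: 1 1 1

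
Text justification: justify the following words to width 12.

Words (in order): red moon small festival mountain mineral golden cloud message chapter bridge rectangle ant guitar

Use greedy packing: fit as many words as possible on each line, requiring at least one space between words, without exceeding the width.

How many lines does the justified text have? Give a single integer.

Line 1: ['red', 'moon'] (min_width=8, slack=4)
Line 2: ['small'] (min_width=5, slack=7)
Line 3: ['festival'] (min_width=8, slack=4)
Line 4: ['mountain'] (min_width=8, slack=4)
Line 5: ['mineral'] (min_width=7, slack=5)
Line 6: ['golden', 'cloud'] (min_width=12, slack=0)
Line 7: ['message'] (min_width=7, slack=5)
Line 8: ['chapter'] (min_width=7, slack=5)
Line 9: ['bridge'] (min_width=6, slack=6)
Line 10: ['rectangle'] (min_width=9, slack=3)
Line 11: ['ant', 'guitar'] (min_width=10, slack=2)
Total lines: 11

Answer: 11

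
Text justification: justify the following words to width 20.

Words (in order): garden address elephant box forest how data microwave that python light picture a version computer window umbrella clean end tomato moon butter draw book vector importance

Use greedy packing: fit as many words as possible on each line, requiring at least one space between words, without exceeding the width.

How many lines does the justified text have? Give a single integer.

Answer: 10

Derivation:
Line 1: ['garden', 'address'] (min_width=14, slack=6)
Line 2: ['elephant', 'box', 'forest'] (min_width=19, slack=1)
Line 3: ['how', 'data', 'microwave'] (min_width=18, slack=2)
Line 4: ['that', 'python', 'light'] (min_width=17, slack=3)
Line 5: ['picture', 'a', 'version'] (min_width=17, slack=3)
Line 6: ['computer', 'window'] (min_width=15, slack=5)
Line 7: ['umbrella', 'clean', 'end'] (min_width=18, slack=2)
Line 8: ['tomato', 'moon', 'butter'] (min_width=18, slack=2)
Line 9: ['draw', 'book', 'vector'] (min_width=16, slack=4)
Line 10: ['importance'] (min_width=10, slack=10)
Total lines: 10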